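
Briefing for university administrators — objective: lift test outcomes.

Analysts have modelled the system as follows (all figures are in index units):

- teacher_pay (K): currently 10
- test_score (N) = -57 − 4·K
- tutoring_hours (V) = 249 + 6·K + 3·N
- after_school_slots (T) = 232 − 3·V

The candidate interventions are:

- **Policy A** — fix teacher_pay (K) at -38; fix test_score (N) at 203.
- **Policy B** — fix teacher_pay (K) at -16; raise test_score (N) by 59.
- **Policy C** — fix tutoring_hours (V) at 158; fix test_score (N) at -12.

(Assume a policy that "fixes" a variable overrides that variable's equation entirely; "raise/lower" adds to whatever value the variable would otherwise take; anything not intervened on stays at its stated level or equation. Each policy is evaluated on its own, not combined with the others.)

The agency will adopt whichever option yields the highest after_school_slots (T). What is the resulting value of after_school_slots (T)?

-242

Policy A (K := -38, N := 203):
  K = -38
  N = 203
  V = 249 + 6·(-38) + 3·203 = 630
  T = 232 − 3·630 = -1658
Policy B (K := -16, N + 59):
  K = -16
  N = -57 − 4·(-16) (+59 from intervention) = 66
  V = 249 + 6·(-16) + 3·66 = 351
  T = 232 − 3·351 = -821
Policy C (V := 158, N := -12):
  K = 10
  N = -12
  V = 158
  T = 232 − 3·158 = -242
Comparing — Policy A: T=-1658, Policy B: T=-821, Policy C: T=-242. Highest is -242 (Policy C).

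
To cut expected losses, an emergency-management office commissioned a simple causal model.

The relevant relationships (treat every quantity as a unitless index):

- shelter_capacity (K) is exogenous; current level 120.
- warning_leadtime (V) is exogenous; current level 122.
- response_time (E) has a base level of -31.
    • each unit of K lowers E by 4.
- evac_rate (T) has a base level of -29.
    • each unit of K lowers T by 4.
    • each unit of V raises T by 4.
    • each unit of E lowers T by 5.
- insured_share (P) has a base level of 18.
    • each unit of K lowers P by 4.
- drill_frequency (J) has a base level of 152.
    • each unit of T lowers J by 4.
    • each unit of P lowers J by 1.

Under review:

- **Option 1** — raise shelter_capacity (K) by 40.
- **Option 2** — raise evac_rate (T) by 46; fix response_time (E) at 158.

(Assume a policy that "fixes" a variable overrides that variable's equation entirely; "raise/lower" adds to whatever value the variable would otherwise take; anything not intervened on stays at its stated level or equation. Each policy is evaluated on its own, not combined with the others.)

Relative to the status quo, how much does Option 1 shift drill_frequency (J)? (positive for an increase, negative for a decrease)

-2400

Baseline:
  K = 120
  V = 122
  E = -31 − 4·120 = -511
  T = -29 − 4·120 + 4·122 − 5·(-511) = 2534
  P = 18 − 4·120 = -462
  J = 152 − 4·2534 − (-462) = -9522
Option 1 (K + 40):
  K = 120 + 40 = 160
  V = 122
  E = -31 − 4·160 = -671
  T = -29 − 4·160 + 4·122 − 5·(-671) = 3174
  P = 18 − 4·160 = -622
  J = 152 − 4·3174 − (-622) = -11922
Change in J: -11922 − (-9522) = -2400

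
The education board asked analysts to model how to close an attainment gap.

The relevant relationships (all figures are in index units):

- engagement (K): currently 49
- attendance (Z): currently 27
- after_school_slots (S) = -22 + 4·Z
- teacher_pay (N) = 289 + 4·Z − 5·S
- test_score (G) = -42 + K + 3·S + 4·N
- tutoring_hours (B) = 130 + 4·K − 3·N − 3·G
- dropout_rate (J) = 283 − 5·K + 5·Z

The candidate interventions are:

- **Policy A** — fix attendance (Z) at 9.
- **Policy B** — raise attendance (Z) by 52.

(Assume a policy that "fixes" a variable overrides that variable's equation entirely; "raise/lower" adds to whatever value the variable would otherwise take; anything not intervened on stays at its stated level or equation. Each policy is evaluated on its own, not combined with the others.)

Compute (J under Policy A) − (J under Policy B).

Policy A (Z := 9):
  K = 49
  Z = 9
  J = 283 − 5·49 + 5·9 = 83
Policy B (Z + 52):
  K = 49
  Z = 27 + 52 = 79
  J = 283 − 5·49 + 5·79 = 433
J: 83 − 433 = -350

-350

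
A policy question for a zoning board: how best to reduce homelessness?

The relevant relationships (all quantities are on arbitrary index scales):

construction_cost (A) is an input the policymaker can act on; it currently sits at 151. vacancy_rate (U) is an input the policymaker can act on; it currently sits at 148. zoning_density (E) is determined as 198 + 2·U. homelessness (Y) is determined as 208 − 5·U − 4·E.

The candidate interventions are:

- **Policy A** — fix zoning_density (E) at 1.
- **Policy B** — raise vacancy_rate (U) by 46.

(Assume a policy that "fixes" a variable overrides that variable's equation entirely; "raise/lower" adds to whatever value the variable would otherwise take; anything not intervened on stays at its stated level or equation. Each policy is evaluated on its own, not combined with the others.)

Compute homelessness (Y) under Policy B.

Policy B (U + 46):
  U = 148 + 46 = 194
  E = 198 + 2·194 = 586
  Y = 208 − 5·194 − 4·586 = -3106

-3106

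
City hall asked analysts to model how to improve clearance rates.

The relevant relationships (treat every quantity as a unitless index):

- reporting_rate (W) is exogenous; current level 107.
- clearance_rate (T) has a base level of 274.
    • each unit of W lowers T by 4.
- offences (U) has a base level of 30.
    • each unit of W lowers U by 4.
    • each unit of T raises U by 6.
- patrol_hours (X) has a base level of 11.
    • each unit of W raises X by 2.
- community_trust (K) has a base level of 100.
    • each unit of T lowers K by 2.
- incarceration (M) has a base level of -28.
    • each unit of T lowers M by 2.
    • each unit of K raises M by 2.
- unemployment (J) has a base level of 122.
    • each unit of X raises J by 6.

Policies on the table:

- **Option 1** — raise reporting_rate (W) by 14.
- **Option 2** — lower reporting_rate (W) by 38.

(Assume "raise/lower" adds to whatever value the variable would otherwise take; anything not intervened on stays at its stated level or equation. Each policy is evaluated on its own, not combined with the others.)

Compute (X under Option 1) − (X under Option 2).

Option 1 (W + 14):
  W = 107 + 14 = 121
  X = 11 + 2·121 = 253
Option 2 (W − 38):
  W = 107 − 38 = 69
  X = 11 + 2·69 = 149
X: 253 − 149 = 104

104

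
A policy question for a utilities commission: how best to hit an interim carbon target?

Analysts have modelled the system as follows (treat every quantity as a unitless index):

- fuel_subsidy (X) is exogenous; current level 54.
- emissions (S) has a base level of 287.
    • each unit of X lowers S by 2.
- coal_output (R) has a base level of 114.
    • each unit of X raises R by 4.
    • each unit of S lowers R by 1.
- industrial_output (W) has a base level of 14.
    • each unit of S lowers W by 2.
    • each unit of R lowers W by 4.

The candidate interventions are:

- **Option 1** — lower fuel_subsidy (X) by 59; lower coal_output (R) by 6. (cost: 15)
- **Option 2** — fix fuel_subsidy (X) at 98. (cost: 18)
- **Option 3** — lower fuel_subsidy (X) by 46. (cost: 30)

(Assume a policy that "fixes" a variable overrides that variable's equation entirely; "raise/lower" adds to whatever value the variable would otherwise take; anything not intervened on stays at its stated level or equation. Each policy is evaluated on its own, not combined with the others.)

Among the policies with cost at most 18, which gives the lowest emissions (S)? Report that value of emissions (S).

91

Option 1 (X − 59, R − 6):
  X = 54 − 59 = -5
  S = 287 − 2·(-5) = 297
Option 2 (X := 98):
  X = 98
  S = 287 − 2·98 = 91
Comparing — Option 1: S=297, Option 2: S=91. Lowest is 91 (Option 2).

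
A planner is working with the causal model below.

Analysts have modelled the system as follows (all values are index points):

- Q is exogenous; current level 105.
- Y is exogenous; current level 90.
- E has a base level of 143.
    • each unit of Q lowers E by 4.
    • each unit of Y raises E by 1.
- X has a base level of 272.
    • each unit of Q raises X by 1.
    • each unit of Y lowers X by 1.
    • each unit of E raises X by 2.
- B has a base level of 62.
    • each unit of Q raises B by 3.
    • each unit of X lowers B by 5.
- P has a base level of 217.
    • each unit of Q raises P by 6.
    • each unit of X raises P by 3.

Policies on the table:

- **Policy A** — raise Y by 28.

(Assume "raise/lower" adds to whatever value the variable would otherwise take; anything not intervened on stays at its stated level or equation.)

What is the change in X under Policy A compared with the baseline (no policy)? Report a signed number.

Baseline:
  Q = 105
  Y = 90
  E = 143 − 4·105 + 90 = -187
  X = 272 + 105 − 90 + 2·(-187) = -87
Policy A (Y + 28):
  Q = 105
  Y = 90 + 28 = 118
  E = 143 − 4·105 + 118 = -159
  X = 272 + 105 − 118 + 2·(-159) = -59
Change in X: -59 − (-87) = 28

28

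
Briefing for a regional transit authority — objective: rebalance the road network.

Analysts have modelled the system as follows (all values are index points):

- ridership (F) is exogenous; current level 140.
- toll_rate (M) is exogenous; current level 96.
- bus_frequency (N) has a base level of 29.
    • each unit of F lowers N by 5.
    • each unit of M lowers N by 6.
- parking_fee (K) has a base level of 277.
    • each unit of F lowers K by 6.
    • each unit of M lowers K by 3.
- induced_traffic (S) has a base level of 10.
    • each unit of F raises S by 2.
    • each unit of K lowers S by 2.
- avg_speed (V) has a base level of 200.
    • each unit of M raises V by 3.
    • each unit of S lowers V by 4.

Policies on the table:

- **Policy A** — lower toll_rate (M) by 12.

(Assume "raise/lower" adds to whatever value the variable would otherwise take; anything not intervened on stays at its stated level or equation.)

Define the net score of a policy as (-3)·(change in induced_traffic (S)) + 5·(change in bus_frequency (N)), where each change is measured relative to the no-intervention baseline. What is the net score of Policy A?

Baseline:
  F = 140
  M = 96
  N = 29 − 5·140 − 6·96 = -1247
  K = 277 − 6·140 − 3·96 = -851
  S = 10 + 2·140 − 2·(-851) = 1992
Policy A (M − 12):
  F = 140
  M = 96 − 12 = 84
  N = 29 − 5·140 − 6·84 = -1175
  K = 277 − 6·140 − 3·84 = -815
  S = 10 + 2·140 − 2·(-815) = 1920
ΔS = 1920 − 1992 = -72; ΔN = -1175 − (-1247) = 72
Score = (-3)·(-72) + 5·72 = 576

576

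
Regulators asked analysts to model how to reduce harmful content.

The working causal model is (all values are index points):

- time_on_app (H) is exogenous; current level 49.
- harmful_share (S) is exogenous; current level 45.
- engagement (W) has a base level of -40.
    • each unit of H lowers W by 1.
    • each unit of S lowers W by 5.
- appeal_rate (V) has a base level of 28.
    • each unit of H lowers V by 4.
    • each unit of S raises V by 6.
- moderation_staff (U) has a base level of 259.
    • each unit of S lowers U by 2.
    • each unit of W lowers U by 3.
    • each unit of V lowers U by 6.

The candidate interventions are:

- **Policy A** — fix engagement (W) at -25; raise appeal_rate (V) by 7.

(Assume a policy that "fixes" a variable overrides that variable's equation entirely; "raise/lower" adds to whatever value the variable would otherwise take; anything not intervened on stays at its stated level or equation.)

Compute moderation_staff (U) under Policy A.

-410

Policy A (W := -25, V + 7):
  H = 49
  S = 45
  W = -25
  V = 28 − 4·49 + 6·45 (+7 from intervention) = 109
  U = 259 − 2·45 − 3·(-25) − 6·109 = -410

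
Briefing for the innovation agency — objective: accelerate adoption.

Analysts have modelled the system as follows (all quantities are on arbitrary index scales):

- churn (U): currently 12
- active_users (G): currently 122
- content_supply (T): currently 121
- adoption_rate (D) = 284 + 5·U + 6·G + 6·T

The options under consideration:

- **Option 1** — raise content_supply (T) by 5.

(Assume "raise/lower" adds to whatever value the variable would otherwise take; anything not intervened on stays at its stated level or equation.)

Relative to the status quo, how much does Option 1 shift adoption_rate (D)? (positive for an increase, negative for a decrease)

30

Baseline:
  U = 12
  G = 122
  T = 121
  D = 284 + 5·12 + 6·122 + 6·121 = 1802
Option 1 (T + 5):
  U = 12
  G = 122
  T = 121 + 5 = 126
  D = 284 + 5·12 + 6·122 + 6·126 = 1832
Change in D: 1832 − 1802 = 30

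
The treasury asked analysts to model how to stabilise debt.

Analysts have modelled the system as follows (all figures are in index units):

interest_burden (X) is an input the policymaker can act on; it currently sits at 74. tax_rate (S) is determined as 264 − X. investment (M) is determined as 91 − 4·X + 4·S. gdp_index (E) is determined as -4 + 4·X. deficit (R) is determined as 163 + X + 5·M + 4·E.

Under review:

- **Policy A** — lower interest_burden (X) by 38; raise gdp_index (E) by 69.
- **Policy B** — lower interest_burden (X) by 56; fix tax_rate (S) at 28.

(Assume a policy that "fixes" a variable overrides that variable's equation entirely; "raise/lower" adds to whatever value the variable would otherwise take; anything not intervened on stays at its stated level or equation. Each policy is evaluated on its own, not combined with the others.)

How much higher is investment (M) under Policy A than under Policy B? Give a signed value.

Policy A (X − 38, E + 69):
  X = 74 − 38 = 36
  S = 264 − 36 = 228
  M = 91 − 4·36 + 4·228 = 859
Policy B (X − 56, S := 28):
  X = 74 − 56 = 18
  S = 28
  M = 91 − 4·18 + 4·28 = 131
M: 859 − 131 = 728

728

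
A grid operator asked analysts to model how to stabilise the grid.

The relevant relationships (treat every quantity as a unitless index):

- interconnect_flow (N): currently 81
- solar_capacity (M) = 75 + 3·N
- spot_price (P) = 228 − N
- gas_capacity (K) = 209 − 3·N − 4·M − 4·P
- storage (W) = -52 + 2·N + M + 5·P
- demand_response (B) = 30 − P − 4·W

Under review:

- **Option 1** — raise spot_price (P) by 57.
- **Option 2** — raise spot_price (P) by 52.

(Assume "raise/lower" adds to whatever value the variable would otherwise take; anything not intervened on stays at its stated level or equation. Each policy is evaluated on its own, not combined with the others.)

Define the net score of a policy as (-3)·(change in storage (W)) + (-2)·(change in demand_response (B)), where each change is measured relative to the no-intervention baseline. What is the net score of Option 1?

1539

Baseline:
  N = 81
  M = 75 + 3·81 = 318
  P = 228 − 81 = 147
  W = -52 + 2·81 + 318 + 5·147 = 1163
  B = 30 − 147 − 4·1163 = -4769
Option 1 (P + 57):
  N = 81
  M = 75 + 3·81 = 318
  P = 228 − 81 (+57 from intervention) = 204
  W = -52 + 2·81 + 318 + 5·204 = 1448
  B = 30 − 204 − 4·1448 = -5966
ΔW = 1448 − 1163 = 285; ΔB = -5966 − (-4769) = -1197
Score = (-3)·285 + (-2)·(-1197) = 1539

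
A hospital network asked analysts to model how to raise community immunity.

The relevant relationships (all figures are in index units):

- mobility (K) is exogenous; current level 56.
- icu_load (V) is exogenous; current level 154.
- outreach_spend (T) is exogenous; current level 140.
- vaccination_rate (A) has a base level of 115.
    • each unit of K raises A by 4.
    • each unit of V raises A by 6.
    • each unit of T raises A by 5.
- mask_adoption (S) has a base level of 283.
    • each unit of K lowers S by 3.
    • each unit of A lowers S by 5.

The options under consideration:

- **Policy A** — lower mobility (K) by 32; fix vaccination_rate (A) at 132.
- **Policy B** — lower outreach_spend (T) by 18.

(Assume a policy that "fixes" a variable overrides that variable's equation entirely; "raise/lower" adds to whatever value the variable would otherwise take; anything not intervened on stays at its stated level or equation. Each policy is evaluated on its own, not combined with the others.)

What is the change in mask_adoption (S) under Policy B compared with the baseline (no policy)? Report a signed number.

450

Baseline:
  K = 56
  V = 154
  T = 140
  A = 115 + 4·56 + 6·154 + 5·140 = 1963
  S = 283 − 3·56 − 5·1963 = -9700
Policy B (T − 18):
  K = 56
  V = 154
  T = 140 − 18 = 122
  A = 115 + 4·56 + 6·154 + 5·122 = 1873
  S = 283 − 3·56 − 5·1873 = -9250
Change in S: -9250 − (-9700) = 450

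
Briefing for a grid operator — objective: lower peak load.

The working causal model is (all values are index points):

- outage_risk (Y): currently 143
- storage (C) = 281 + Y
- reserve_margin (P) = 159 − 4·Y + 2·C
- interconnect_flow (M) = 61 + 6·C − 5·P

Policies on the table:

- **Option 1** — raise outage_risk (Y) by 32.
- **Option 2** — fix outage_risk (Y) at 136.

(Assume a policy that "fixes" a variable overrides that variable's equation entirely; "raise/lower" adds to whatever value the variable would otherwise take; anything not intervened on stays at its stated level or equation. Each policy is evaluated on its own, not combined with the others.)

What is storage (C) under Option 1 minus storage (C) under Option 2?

39

Option 1 (Y + 32):
  Y = 143 + 32 = 175
  C = 281 + 175 = 456
Option 2 (Y := 136):
  Y = 136
  C = 281 + 136 = 417
C: 456 − 417 = 39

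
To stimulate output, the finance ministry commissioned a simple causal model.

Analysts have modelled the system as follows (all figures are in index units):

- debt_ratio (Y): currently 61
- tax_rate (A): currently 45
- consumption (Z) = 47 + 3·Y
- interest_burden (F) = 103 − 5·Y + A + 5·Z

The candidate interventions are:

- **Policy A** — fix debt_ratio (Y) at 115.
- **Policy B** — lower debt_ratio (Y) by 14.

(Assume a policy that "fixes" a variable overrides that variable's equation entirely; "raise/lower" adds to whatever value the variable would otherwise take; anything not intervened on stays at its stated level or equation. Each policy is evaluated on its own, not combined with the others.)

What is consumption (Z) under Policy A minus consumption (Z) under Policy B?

204

Policy A (Y := 115):
  Y = 115
  Z = 47 + 3·115 = 392
Policy B (Y − 14):
  Y = 61 − 14 = 47
  Z = 47 + 3·47 = 188
Z: 392 − 188 = 204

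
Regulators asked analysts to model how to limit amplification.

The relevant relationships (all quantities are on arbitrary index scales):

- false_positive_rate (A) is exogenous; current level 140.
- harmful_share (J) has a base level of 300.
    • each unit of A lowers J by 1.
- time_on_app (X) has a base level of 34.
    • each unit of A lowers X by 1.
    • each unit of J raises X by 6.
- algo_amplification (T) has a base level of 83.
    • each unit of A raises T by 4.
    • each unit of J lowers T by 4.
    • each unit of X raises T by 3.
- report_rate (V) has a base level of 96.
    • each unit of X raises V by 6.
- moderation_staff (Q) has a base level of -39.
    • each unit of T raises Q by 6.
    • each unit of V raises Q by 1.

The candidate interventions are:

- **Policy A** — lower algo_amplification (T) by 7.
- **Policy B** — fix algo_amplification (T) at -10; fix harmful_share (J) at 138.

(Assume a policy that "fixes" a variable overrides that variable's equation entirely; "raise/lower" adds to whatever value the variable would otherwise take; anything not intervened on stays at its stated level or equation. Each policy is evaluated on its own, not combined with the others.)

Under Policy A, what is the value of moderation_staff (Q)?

Policy A (T − 7):
  A = 140
  J = 300 − 140 = 160
  X = 34 − 140 + 6·160 = 854
  T = 83 + 4·140 − 4·160 + 3·854 (−7 from intervention) = 2558
  V = 96 + 6·854 = 5220
  Q = -39 + 6·2558 + 5220 = 20529

20529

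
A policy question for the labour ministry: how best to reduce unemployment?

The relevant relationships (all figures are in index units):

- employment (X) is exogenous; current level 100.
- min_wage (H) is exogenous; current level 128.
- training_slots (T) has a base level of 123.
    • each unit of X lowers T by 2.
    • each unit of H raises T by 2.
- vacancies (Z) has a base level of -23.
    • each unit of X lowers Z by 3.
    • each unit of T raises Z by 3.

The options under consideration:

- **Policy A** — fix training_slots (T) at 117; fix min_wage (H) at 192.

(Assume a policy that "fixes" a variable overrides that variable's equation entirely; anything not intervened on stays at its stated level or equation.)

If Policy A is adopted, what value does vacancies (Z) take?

Policy A (T := 117, H := 192):
  X = 100
  H = 192
  T = 117
  Z = -23 − 3·100 + 3·117 = 28

28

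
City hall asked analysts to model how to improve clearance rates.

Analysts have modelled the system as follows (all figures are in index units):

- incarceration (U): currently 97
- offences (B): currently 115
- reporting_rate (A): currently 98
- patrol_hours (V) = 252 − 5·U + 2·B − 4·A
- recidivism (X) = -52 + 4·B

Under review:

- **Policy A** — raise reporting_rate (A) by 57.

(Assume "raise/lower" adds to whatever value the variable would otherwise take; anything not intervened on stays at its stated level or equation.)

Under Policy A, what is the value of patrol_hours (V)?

Policy A (A + 57):
  U = 97
  B = 115
  A = 98 + 57 = 155
  V = 252 − 5·97 + 2·115 − 4·155 = -623

-623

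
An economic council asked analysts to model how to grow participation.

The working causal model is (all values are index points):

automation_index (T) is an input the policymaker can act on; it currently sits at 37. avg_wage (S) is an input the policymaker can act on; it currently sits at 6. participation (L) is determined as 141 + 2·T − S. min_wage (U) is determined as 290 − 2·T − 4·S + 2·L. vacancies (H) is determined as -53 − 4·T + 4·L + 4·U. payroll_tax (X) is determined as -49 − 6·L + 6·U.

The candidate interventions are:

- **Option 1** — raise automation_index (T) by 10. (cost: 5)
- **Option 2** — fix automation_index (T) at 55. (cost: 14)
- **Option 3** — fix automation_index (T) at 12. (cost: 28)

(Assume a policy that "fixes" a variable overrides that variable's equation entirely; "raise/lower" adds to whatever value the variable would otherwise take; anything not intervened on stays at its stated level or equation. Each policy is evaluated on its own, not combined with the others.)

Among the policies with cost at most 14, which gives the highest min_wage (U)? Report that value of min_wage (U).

Option 1 (T + 10):
  T = 37 + 10 = 47
  S = 6
  L = 141 + 2·47 − 6 = 229
  U = 290 − 2·47 − 4·6 + 2·229 = 630
Option 2 (T := 55):
  T = 55
  S = 6
  L = 141 + 2·55 − 6 = 245
  U = 290 − 2·55 − 4·6 + 2·245 = 646
Comparing — Option 1: U=630, Option 2: U=646. Highest is 646 (Option 2).

646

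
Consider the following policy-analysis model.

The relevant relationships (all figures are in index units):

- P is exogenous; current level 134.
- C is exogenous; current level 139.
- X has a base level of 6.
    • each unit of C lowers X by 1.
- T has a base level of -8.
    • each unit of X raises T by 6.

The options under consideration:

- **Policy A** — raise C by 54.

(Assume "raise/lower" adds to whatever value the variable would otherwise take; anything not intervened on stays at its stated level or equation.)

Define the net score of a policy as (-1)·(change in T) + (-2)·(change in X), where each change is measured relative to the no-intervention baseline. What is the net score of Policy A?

Baseline:
  C = 139
  X = 6 − 139 = -133
  T = -8 + 6·(-133) = -806
Policy A (C + 54):
  C = 139 + 54 = 193
  X = 6 − 193 = -187
  T = -8 + 6·(-187) = -1130
ΔT = -1130 − (-806) = -324; ΔX = -187 − (-133) = -54
Score = (-1)·(-324) + (-2)·(-54) = 432

432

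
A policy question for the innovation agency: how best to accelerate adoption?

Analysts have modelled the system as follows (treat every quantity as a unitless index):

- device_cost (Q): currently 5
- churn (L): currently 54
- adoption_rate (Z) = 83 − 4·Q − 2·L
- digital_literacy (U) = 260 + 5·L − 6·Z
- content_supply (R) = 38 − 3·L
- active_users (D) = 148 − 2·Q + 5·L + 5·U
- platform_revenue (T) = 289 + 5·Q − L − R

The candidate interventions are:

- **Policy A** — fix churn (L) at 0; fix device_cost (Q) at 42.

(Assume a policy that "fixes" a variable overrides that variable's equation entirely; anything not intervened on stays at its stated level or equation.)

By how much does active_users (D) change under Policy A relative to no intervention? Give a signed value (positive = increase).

Baseline:
  Q = 5
  L = 54
  Z = 83 − 4·5 − 2·54 = -45
  U = 260 + 5·54 − 6·(-45) = 800
  D = 148 − 2·5 + 5·54 + 5·800 = 4408
Policy A (L := 0, Q := 42):
  Q = 42
  L = 0
  Z = 83 − 4·42 − 2·0 = -85
  U = 260 + 5·0 − 6·(-85) = 770
  D = 148 − 2·42 + 5·0 + 5·770 = 3914
Change in D: 3914 − 4408 = -494

-494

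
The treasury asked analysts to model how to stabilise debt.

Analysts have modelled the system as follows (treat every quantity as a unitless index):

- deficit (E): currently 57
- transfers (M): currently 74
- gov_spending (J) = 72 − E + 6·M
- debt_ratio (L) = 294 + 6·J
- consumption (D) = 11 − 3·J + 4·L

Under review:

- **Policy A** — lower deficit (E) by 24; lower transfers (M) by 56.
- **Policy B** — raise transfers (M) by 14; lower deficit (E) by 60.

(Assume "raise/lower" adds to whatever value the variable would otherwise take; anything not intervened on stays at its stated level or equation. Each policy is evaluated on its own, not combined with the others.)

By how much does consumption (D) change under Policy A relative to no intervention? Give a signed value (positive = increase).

Baseline:
  E = 57
  M = 74
  J = 72 − 57 + 6·74 = 459
  L = 294 + 6·459 = 3048
  D = 11 − 3·459 + 4·3048 = 10826
Policy A (E − 24, M − 56):
  E = 57 − 24 = 33
  M = 74 − 56 = 18
  J = 72 − 33 + 6·18 = 147
  L = 294 + 6·147 = 1176
  D = 11 − 3·147 + 4·1176 = 4274
Change in D: 4274 − 10826 = -6552

-6552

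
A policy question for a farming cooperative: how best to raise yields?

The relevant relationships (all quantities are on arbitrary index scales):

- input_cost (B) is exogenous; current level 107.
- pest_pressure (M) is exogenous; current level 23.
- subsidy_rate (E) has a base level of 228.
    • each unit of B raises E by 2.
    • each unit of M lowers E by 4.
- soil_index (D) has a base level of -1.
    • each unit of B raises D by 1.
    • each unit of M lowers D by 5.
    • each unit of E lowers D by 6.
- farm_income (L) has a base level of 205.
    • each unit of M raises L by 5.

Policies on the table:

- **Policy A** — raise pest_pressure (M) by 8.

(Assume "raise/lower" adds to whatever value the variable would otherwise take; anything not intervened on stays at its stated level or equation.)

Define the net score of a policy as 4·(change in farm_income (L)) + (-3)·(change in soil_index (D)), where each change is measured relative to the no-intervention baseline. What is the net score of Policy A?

-296

Baseline:
  B = 107
  M = 23
  E = 228 + 2·107 − 4·23 = 350
  D = -1 + 107 − 5·23 − 6·350 = -2109
  L = 205 + 5·23 = 320
Policy A (M + 8):
  B = 107
  M = 23 + 8 = 31
  E = 228 + 2·107 − 4·31 = 318
  D = -1 + 107 − 5·31 − 6·318 = -1957
  L = 205 + 5·31 = 360
ΔL = 360 − 320 = 40; ΔD = -1957 − (-2109) = 152
Score = 4·40 + (-3)·152 = -296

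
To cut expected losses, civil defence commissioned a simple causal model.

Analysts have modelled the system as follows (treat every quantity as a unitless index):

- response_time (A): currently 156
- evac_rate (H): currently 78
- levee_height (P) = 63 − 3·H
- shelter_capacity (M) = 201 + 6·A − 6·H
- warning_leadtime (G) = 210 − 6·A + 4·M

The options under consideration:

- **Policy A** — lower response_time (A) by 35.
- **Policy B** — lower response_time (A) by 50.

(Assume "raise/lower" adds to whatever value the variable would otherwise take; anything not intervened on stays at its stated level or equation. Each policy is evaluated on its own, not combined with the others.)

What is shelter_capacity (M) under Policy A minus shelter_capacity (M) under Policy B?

90

Policy A (A − 35):
  A = 156 − 35 = 121
  H = 78
  M = 201 + 6·121 − 6·78 = 459
Policy B (A − 50):
  A = 156 − 50 = 106
  H = 78
  M = 201 + 6·106 − 6·78 = 369
M: 459 − 369 = 90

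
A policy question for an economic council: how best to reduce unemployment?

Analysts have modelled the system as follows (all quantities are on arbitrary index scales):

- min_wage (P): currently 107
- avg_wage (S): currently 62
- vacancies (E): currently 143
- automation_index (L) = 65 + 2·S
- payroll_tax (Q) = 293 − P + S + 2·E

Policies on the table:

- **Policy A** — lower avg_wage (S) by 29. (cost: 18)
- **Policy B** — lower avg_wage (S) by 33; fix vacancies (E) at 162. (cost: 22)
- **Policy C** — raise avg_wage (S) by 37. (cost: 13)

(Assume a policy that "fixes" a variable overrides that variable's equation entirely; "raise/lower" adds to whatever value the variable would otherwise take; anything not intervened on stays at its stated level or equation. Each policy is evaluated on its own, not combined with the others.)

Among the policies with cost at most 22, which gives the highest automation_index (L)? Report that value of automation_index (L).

Policy A (S − 29):
  S = 62 − 29 = 33
  L = 65 + 2·33 = 131
Policy B (S − 33, E := 162):
  S = 62 − 33 = 29
  L = 65 + 2·29 = 123
Policy C (S + 37):
  S = 62 + 37 = 99
  L = 65 + 2·99 = 263
Comparing — Policy A: L=131, Policy B: L=123, Policy C: L=263. Highest is 263 (Policy C).

263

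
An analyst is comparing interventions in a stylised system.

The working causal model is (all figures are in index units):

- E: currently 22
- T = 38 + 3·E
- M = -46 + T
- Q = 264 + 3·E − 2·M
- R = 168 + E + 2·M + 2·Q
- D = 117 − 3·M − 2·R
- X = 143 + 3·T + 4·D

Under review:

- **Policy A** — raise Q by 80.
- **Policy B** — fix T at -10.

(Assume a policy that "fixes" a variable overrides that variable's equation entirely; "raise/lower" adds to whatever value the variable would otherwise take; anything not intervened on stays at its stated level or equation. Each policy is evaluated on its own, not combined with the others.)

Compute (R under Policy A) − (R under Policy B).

-68

Policy A (Q + 80):
  E = 22
  T = 38 + 3·22 = 104
  M = -46 + 104 = 58
  Q = 264 + 3·22 − 2·58 (+80 from intervention) = 294
  R = 168 + 22 + 2·58 + 2·294 = 894
Policy B (T := -10):
  E = 22
  T = -10
  M = -46 + (-10) = -56
  Q = 264 + 3·22 − 2·(-56) = 442
  R = 168 + 22 + 2·(-56) + 2·442 = 962
R: 894 − 962 = -68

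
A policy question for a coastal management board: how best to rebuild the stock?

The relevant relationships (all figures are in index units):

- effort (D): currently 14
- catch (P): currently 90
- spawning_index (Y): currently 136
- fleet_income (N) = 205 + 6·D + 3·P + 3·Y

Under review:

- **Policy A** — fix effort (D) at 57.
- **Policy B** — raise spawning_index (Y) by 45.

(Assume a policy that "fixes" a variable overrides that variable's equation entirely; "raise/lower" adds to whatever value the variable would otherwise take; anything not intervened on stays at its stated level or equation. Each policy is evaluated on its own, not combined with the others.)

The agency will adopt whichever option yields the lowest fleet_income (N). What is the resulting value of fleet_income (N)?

1102

Policy A (D := 57):
  D = 57
  P = 90
  Y = 136
  N = 205 + 6·57 + 3·90 + 3·136 = 1225
Policy B (Y + 45):
  D = 14
  P = 90
  Y = 136 + 45 = 181
  N = 205 + 6·14 + 3·90 + 3·181 = 1102
Comparing — Policy A: N=1225, Policy B: N=1102. Lowest is 1102 (Policy B).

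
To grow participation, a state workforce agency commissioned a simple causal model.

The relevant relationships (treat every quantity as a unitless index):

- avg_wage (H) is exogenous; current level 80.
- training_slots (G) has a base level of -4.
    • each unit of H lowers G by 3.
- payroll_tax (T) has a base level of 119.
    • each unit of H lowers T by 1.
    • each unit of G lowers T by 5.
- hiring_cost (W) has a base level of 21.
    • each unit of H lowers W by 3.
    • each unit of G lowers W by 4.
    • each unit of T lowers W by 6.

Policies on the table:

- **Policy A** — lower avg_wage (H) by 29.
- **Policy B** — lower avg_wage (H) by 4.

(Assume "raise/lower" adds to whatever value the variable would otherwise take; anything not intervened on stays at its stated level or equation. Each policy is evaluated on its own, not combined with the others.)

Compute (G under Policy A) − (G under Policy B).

Policy A (H − 29):
  H = 80 − 29 = 51
  G = -4 − 3·51 = -157
Policy B (H − 4):
  H = 80 − 4 = 76
  G = -4 − 3·76 = -232
G: -157 − (-232) = 75

75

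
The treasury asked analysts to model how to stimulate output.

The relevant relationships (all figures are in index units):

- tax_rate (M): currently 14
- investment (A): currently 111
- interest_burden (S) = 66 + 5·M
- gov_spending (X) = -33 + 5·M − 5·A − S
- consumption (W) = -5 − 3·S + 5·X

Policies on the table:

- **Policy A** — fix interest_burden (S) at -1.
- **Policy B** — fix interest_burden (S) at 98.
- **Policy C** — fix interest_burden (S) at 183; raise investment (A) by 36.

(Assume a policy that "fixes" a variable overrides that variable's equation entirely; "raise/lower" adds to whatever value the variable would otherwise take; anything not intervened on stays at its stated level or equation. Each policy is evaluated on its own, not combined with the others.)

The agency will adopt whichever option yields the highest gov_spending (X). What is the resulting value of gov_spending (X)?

Policy A (S := -1):
  M = 14
  A = 111
  S = -1
  X = -33 + 5·14 − 5·111 − (-1) = -517
Policy B (S := 98):
  M = 14
  A = 111
  S = 98
  X = -33 + 5·14 − 5·111 − 98 = -616
Policy C (S := 183, A + 36):
  M = 14
  A = 111 + 36 = 147
  S = 183
  X = -33 + 5·14 − 5·147 − 183 = -881
Comparing — Policy A: X=-517, Policy B: X=-616, Policy C: X=-881. Highest is -517 (Policy A).

-517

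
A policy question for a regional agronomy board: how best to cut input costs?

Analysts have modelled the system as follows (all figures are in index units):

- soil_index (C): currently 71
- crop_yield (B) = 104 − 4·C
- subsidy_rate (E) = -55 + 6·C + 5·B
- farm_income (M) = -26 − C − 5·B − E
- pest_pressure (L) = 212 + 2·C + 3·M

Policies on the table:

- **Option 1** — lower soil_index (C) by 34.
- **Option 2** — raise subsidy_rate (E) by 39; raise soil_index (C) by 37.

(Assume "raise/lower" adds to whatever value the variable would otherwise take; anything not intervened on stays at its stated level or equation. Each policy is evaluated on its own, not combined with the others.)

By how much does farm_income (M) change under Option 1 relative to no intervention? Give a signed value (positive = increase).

-1122

Baseline:
  C = 71
  B = 104 − 4·71 = -180
  E = -55 + 6·71 + 5·(-180) = -529
  M = -26 − 71 − 5·(-180) − (-529) = 1332
Option 1 (C − 34):
  C = 71 − 34 = 37
  B = 104 − 4·37 = -44
  E = -55 + 6·37 + 5·(-44) = -53
  M = -26 − 37 − 5·(-44) − (-53) = 210
Change in M: 210 − 1332 = -1122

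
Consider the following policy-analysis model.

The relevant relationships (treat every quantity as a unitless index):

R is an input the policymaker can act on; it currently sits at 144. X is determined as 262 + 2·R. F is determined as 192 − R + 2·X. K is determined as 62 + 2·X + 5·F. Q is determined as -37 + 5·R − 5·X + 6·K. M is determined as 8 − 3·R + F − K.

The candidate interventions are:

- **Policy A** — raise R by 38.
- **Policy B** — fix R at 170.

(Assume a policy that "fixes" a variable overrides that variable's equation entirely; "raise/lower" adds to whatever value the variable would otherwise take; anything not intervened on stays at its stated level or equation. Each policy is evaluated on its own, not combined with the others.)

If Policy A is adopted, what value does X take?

626

Policy A (R + 38):
  R = 144 + 38 = 182
  X = 262 + 2·182 = 626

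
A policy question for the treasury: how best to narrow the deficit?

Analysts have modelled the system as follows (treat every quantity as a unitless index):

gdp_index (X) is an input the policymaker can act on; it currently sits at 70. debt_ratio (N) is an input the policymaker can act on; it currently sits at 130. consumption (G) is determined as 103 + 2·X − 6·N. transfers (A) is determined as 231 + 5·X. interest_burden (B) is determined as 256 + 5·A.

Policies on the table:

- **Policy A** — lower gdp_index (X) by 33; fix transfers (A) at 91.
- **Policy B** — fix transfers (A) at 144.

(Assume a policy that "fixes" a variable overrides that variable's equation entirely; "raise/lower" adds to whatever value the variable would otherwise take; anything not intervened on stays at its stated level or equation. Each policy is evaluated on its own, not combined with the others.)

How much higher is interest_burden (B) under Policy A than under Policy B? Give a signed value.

Policy A (X − 33, A := 91):
  X = 70 − 33 = 37
  A = 91
  B = 256 + 5·91 = 711
Policy B (A := 144):
  X = 70
  A = 144
  B = 256 + 5·144 = 976
B: 711 − 976 = -265

-265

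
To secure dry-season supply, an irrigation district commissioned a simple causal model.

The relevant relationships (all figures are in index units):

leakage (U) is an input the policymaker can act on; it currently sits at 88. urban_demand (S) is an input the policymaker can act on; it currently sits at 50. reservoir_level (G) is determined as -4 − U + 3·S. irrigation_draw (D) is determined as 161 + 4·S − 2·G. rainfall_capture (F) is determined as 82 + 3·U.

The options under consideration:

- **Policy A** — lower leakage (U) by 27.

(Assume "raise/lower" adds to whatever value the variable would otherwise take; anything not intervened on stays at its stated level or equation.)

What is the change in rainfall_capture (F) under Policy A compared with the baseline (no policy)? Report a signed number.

-81

Baseline:
  U = 88
  F = 82 + 3·88 = 346
Policy A (U − 27):
  U = 88 − 27 = 61
  F = 82 + 3·61 = 265
Change in F: 265 − 346 = -81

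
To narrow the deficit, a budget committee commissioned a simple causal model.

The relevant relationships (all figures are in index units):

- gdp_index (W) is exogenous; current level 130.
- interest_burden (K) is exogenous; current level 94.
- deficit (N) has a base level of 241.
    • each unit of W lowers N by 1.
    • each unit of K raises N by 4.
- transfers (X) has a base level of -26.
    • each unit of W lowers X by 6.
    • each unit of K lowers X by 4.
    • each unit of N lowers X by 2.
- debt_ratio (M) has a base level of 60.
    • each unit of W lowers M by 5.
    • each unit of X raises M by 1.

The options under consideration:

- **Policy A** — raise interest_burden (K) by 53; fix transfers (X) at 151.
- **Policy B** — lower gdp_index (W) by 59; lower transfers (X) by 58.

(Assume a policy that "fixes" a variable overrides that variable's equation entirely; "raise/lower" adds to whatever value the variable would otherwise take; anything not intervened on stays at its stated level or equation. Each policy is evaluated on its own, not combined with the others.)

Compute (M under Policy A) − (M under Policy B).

Policy A (K + 53, X := 151):
  W = 130
  K = 94 + 53 = 147
  N = 241 − 130 + 4·147 = 699
  X = 151
  M = 60 − 5·130 + 151 = -439
Policy B (W − 59, X − 58):
  W = 130 − 59 = 71
  K = 94
  N = 241 − 71 + 4·94 = 546
  X = -26 − 6·71 − 4·94 − 2·546 (−58 from intervention) = -1978
  M = 60 − 5·71 + (-1978) = -2273
M: -439 − (-2273) = 1834

1834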